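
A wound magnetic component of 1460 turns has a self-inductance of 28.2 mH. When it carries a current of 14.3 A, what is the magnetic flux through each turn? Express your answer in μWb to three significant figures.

From L = NΦ_B/I, the flux per turn is Φ_B = LI/N.
Φ_B = (2.820×10^-2 H)(14.3 A)/1460 = 2.762×10^-4 Wb.

Φ_B ≈ 276 μWb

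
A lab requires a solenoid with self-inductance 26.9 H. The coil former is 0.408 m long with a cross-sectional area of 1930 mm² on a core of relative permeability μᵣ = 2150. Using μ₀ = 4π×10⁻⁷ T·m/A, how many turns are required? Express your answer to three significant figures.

N ≈ 1450 turns

A = 1930 mm² = 1.930×10^-3 m².
From L = μ₀μᵣN²A/ℓ, N = √(Lℓ / (μ₀μᵣA)).
N = √[(26.9)(0.408) / ((4π×10⁻⁷)(2150)×1.930×10^-3)] = √(2.1048×10^6) ≈ 1450.8.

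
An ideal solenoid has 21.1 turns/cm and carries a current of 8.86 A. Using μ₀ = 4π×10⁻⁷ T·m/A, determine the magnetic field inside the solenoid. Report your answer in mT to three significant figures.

B ≈ 23.5 mT

Inside a long solenoid, B = μ₀nI.
B = (4π×10⁻⁷)(2.110×10^3 m⁻¹)(8.86 A) = 2.349×10^-2 T.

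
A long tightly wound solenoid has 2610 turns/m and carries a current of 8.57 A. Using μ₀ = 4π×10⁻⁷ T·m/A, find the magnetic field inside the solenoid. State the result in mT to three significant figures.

B ≈ 28.1 mT

Inside a long solenoid, B = μ₀nI.
B = (4π×10⁻⁷)(2.610×10^3 m⁻¹)(8.57 A) = 2.811×10^-2 T.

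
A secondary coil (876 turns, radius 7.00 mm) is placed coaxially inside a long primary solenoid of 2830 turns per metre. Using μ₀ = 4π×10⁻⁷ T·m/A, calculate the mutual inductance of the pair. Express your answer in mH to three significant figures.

M ≈ 0.480 mH

The outer solenoid produces a uniform field B₁ = μ₀n₁I₁ across the inner coil,
so the flux linkage is N₂Φ = N₂B₁A₂ = μ₀n₁N₂A₂·I₁, giving M = μ₀n₁N₂A₂.
A₂ = πr² = π(7.000×10^-3 m)² = 1.539×10^-4 m².
M = (4π×10⁻⁷)(2830)(876)(1.539×10^-4) = 4.796×10^-4 H.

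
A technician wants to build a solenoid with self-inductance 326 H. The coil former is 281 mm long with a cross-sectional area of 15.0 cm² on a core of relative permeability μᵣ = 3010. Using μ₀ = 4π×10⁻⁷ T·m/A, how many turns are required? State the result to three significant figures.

N ≈ 4020 turns

A = 15.0 cm² = 1.500×10^-3 m².
From L = μ₀μᵣN²A/ℓ, N = √(Lℓ / (μ₀μᵣA)).
N = √[(326)(0.281) / ((4π×10⁻⁷)(3010)×1.500×10^-3)] = √(1.6146×10^7) ≈ 4018.2.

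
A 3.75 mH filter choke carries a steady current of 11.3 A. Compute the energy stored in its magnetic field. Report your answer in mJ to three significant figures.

Stored magnetic energy: U = ½LI².
U = ½(3.750×10^-3 H)(11.3 A)² = 0.2394 J.

U ≈ 239 mJ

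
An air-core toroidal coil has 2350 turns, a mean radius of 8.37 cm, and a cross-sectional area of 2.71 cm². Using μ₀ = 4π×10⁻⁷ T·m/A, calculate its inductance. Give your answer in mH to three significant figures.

For a thin toroid, L = μ₀N²A/(2πR).
L = (4π×10⁻⁷)(2350)²(2.710×10^-4) / (2π×8.370×10^-2 m) = 3.576×10^-3 H.

L ≈ 3.58 mH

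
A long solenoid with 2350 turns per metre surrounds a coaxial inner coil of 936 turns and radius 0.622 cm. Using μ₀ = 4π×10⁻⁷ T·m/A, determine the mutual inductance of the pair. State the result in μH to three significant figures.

The outer solenoid produces a uniform field B₁ = μ₀n₁I₁ across the inner coil,
so the flux linkage is N₂Φ = N₂B₁A₂ = μ₀n₁N₂A₂·I₁, giving M = μ₀n₁N₂A₂.
A₂ = πr² = π(6.220×10^-3 m)² = 1.215×10^-4 m².
M = (4π×10⁻⁷)(2350)(936)(1.215×10^-4) = 3.360×10^-4 H.

M ≈ 336 μH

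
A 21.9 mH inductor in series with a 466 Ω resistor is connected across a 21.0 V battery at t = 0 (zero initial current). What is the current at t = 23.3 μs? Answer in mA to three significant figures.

τ = L/R = 2.190×10^-2/466 = 4.700×10^-5 s; final current I_∞ = ε/R = 21.0/466 = 4.506×10^-2 A.
I(t) = I_∞(1 − e^(−t/τ)) with t/τ = 0.496.
I = (4.506×10^-2)(1 − e^(−0.496)) = 1.762×10^-2 A.

I ≈ 17.6 mA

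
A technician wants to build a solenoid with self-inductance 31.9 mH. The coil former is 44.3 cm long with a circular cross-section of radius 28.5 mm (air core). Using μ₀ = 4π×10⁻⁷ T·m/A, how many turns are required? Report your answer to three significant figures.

N ≈ 2100 turns

A = πr² = π(2.850×10^-2 m)² = 2.552×10^-3 m².
From L = μ₀N²A/ℓ, N = √(Lℓ / (μ₀A)).
N = √[(3.190×10^-2)(0.443) / ((4π×10⁻⁷)×2.552×10^-3)] = √(4.407×10^6) ≈ 2099.3.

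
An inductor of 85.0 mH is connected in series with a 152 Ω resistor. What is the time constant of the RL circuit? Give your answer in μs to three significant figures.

τ = L/R = (8.500×10^-2 H)/(152 Ω) = 5.592×10^-4 s.

τ ≈ 559 μs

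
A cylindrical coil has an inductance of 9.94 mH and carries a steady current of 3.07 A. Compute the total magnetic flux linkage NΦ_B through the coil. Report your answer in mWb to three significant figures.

NΦ_B ≈ 30.5 mWb

From L = NΦ_B/I, the flux linkage is NΦ_B = LI.
NΦ_B = (9.940×10^-3 H)(3.07 A) = 3.052×10^-2 Wb.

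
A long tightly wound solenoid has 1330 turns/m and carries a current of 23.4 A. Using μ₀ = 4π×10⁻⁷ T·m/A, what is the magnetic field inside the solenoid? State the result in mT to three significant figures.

B ≈ 39.1 mT

Inside a long solenoid, B = μ₀nI.
B = (4π×10⁻⁷)(1.330×10^3 m⁻¹)(23.4 A) = 3.911×10^-2 T.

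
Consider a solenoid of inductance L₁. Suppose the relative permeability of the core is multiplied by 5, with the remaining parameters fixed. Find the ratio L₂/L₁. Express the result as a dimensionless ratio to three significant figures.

For a solenoid, L ∝ μᵣN²A/ℓ.
L₂/L₁ = (5) = 5.00.

L₂/L₁ = 5.00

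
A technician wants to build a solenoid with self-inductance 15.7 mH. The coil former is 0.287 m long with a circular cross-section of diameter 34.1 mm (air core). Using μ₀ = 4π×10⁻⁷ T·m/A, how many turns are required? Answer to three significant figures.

A = π(d/2)² = π(1.705×10^-2 m)² = 9.133×10^-4 m².
From L = μ₀N²A/ℓ, N = √(Lℓ / (μ₀A)).
N = √[(1.570×10^-2)(0.287) / ((4π×10⁻⁷)×9.133×10^-4)] = √(3.926×10^6) ≈ 1981.5.

N ≈ 1980 turns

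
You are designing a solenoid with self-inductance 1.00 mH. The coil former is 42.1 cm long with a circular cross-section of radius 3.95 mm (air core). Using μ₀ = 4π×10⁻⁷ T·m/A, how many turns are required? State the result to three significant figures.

A = πr² = π(3.950×10^-3 m)² = 4.902×10^-5 m².
From L = μ₀N²A/ℓ, N = √(Lℓ / (μ₀A)).
N = √[(1.000×10^-3)(0.421) / ((4π×10⁻⁷)×4.902×10^-5)] = √(6.8348×10^6) ≈ 2614.4.

N ≈ 2610 turns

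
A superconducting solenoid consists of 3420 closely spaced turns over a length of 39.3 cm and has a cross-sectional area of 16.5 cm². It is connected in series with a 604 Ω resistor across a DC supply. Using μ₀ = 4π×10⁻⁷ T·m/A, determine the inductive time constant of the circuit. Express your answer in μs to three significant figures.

τ ≈ 102 μs

A = 16.5 cm² = 1.650×10^-3 m².
L = μ₀N²A/ℓ = (4π×10⁻⁷)(3420)²(1.650×10^-3)/(0.393) = 6.171×10^-2 H.
τ = L/R = (6.171×10^-2)/(604) = 1.022×10^-4 s.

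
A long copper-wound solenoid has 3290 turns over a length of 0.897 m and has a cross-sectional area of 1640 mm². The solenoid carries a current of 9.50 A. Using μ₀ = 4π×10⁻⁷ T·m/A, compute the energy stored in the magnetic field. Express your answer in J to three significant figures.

U ≈ 1.12 J

A = 1640 mm² = 1.640×10^-3 m².
L = μ₀N²A/ℓ = (4π×10⁻⁷)(3290)²(1.640×10^-3)/(0.897) = 2.487×10^-2 H.
U = ½LI² = ½(2.487×10^-2)(9.50)² = 1.122 J.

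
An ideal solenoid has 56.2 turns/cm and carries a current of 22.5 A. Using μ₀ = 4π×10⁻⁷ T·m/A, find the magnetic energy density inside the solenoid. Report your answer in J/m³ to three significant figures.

u ≈ 10000 J/m³

B = μ₀nI = (4π×10⁻⁷)(5.620×10^3)(22.5) = 0.1589 T.
u = B²/(2μ₀) = (0.1589)²/(2×4π×10⁻⁷) = 1.0047×10^4 J/m³.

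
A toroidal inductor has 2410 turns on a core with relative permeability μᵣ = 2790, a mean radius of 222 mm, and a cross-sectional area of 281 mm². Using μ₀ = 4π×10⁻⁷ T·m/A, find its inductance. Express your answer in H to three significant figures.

L ≈ 4.10 H

For a thin toroid, L = μ₀μᵣN²A/(2πR).
L = (4π×10⁻⁷)(2790)(2410)²(2.810×10^-4) / (2π×0.222 m) = 4.102 H.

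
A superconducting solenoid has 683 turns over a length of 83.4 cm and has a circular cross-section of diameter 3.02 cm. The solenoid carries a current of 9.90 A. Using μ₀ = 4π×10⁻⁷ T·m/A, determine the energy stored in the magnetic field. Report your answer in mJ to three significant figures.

A = π(d/2)² = π(1.510×10^-2 m)² = 7.163×10^-4 m².
L = μ₀N²A/ℓ = (4π×10⁻⁷)(683)²(7.163×10^-4)/(0.834) = 5.0349×10^-4 H.
U = ½LI² = ½(5.0349×10^-4)(9.90)² = 2.467×10^-2 J.

U ≈ 24.7 mJ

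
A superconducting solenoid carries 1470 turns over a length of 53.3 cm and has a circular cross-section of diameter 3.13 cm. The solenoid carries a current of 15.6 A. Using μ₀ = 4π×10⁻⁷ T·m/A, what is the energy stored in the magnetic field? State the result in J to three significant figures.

A = π(d/2)² = π(1.565×10^-2 m)² = 7.694×10^-4 m².
L = μ₀N²A/ℓ = (4π×10⁻⁷)(1470)²(7.694×10^-4)/(0.533) = 3.920×10^-3 H.
U = ½LI² = ½(3.920×10^-3)(15.6)² = 0.477 J.

U ≈ 0.477 J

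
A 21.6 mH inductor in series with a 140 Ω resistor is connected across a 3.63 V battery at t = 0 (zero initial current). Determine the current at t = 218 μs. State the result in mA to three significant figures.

τ = L/R = 2.160×10^-2/140 = 1.543×10^-4 s; final current I_∞ = ε/R = 3.63/140 = 2.593×10^-2 A.
I(t) = I_∞(1 − e^(−t/τ)) with t/τ = 1.413.
I = (2.593×10^-2)(1 − e^(−1.413)) = 1.962×10^-2 A.

I ≈ 19.6 mA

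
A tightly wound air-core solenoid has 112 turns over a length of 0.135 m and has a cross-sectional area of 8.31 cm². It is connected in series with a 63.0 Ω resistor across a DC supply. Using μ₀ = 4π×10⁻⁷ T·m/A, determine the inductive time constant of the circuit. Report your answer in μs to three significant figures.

A = 8.31 cm² = 8.310×10^-4 m².
L = μ₀N²A/ℓ = (4π×10⁻⁷)(112)²(8.310×10^-4)/(0.135) = 9.703×10^-5 H.
τ = L/R = (9.703×10^-5)/(63.0) = 1.540×10^-6 s.

τ ≈ 1.54 μs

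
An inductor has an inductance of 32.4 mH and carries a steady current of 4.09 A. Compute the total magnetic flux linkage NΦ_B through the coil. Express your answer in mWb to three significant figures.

NΦ_B ≈ 133 mWb

From L = NΦ_B/I, the flux linkage is NΦ_B = LI.
NΦ_B = (3.240×10^-2 H)(4.09 A) = 0.1325 Wb.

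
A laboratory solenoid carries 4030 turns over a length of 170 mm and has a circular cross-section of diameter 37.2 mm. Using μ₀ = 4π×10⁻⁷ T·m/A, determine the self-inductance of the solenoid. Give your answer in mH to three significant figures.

A = π(d/2)² = π(1.860×10^-2 m)² = 1.087×10^-3 m².
For a long solenoid, L = μ₀N²A/ℓ.
L = (4π×10⁻⁷)(4030)²(1.087×10^-3)/(0.17 m) = 0.13048 H.

L ≈ 130 mH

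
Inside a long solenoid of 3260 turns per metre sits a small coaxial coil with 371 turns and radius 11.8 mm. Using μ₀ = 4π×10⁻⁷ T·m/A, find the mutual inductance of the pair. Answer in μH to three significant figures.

M ≈ 665 μH

The outer solenoid produces a uniform field B₁ = μ₀n₁I₁ across the inner coil,
so the flux linkage is N₂Φ = N₂B₁A₂ = μ₀n₁N₂A₂·I₁, giving M = μ₀n₁N₂A₂.
A₂ = πr² = π(1.180×10^-2 m)² = 4.374×10^-4 m².
M = (4π×10⁻⁷)(3260)(371)(4.374×10^-4) = 6.648×10^-4 H.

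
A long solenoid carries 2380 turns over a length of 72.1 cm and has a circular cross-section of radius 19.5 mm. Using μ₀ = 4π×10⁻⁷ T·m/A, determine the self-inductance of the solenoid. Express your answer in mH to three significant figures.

A = πr² = π(1.950×10^-2 m)² = 1.1946×10^-3 m².
For a long solenoid, L = μ₀N²A/ℓ.
L = (4π×10⁻⁷)(2380)²(1.1946×10^-3)/(0.721 m) = 1.179×10^-2 H.

L ≈ 11.8 mH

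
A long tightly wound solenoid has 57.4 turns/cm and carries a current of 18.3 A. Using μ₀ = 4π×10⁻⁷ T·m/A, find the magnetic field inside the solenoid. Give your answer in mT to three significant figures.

Inside a long solenoid, B = μ₀nI.
B = (4π×10⁻⁷)(5.740×10^3 m⁻¹)(18.3 A) = 0.132 T.

B ≈ 132 mT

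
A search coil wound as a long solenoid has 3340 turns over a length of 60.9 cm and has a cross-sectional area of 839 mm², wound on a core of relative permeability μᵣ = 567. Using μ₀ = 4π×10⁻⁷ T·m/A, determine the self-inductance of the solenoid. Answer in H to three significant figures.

A = 839 mm² = 8.390×10^-4 m².
For a long solenoid, L = μ₀μᵣN²A/ℓ.
L = (4π×10⁻⁷)(567)(3340)²(8.390×10^-4)/(0.609 m) = 10.95 H.

L ≈ 11.0 H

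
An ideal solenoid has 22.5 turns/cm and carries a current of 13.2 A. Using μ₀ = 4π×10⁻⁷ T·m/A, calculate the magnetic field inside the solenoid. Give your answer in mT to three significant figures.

Inside a long solenoid, B = μ₀nI.
B = (4π×10⁻⁷)(2.250×10^3 m⁻¹)(13.2 A) = 3.732×10^-2 T.

B ≈ 37.3 mT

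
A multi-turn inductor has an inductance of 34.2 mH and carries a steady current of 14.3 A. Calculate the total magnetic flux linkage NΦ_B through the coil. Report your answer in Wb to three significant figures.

From L = NΦ_B/I, the flux linkage is NΦ_B = LI.
NΦ_B = (3.420×10^-2 H)(14.3 A) = 0.4891 Wb.

NΦ_B ≈ 0.489 Wb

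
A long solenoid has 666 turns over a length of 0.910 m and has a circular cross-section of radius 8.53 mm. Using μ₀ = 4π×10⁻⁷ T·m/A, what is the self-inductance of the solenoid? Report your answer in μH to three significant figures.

L ≈ 140 μH

A = πr² = π(8.530×10^-3 m)² = 2.286×10^-4 m².
For a long solenoid, L = μ₀N²A/ℓ.
L = (4π×10⁻⁷)(666)²(2.286×10^-4)/(0.91 m) = 1.400×10^-4 H.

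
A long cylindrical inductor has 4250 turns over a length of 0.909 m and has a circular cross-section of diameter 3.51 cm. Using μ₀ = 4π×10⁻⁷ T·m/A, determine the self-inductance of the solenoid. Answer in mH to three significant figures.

L ≈ 24.2 mH

A = π(d/2)² = π(1.755×10^-2 m)² = 9.676×10^-4 m².
For a long solenoid, L = μ₀N²A/ℓ.
L = (4π×10⁻⁷)(4250)²(9.676×10^-4)/(0.909 m) = 2.416×10^-2 H.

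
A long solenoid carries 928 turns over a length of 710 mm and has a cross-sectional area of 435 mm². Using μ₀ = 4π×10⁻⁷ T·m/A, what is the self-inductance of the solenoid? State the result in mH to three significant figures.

A = 435 mm² = 4.350×10^-4 m².
For a long solenoid, L = μ₀N²A/ℓ.
L = (4π×10⁻⁷)(928)²(4.350×10^-4)/(0.71 m) = 6.630×10^-4 H.

L ≈ 0.663 mH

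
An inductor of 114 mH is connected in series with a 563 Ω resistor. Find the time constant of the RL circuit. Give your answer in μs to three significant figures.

τ ≈ 202 μs

τ = L/R = (0.114 H)/(563 Ω) = 2.0249×10^-4 s.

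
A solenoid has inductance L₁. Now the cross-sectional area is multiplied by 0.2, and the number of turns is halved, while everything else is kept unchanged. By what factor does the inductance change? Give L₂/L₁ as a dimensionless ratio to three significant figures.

For a solenoid, L ∝ μᵣN²A/ℓ.
L₂/L₁ = (0.2) × (0.5)^2 = 0.0500.

L₂/L₁ = 0.0500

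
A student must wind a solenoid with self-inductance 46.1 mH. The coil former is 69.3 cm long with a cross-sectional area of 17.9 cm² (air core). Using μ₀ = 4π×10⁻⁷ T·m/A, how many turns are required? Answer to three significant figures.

N ≈ 3770 turns

A = 17.9 cm² = 1.790×10^-3 m².
From L = μ₀N²A/ℓ, N = √(Lℓ / (μ₀A)).
N = √[(4.610×10^-2)(0.693) / ((4π×10⁻⁷)×1.790×10^-3)] = √(1.420×10^7) ≈ 3768.6.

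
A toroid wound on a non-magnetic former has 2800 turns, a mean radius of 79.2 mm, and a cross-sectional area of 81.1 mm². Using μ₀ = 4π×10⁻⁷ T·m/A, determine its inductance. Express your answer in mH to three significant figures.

For a thin toroid, L = μ₀N²A/(2πR).
L = (4π×10⁻⁷)(2800)²(8.110×10^-5) / (2π×7.920×10^-2 m) = 1.606×10^-3 H.

L ≈ 1.61 mH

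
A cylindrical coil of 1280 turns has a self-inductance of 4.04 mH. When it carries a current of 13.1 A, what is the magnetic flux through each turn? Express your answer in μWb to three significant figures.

Φ_B ≈ 41.3 μWb

From L = NΦ_B/I, the flux per turn is Φ_B = LI/N.
Φ_B = (4.040×10^-3 H)(13.1 A)/1280 = 4.1347×10^-5 Wb.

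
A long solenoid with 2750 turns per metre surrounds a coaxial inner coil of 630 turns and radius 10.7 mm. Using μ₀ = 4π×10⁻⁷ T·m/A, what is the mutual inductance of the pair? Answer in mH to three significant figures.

The outer solenoid produces a uniform field B₁ = μ₀n₁I₁ across the inner coil,
so the flux linkage is N₂Φ = N₂B₁A₂ = μ₀n₁N₂A₂·I₁, giving M = μ₀n₁N₂A₂.
A₂ = πr² = π(1.070×10^-2 m)² = 3.597×10^-4 m².
M = (4π×10⁻⁷)(2750)(630)(3.597×10^-4) = 7.831×10^-4 H.

M ≈ 0.783 mH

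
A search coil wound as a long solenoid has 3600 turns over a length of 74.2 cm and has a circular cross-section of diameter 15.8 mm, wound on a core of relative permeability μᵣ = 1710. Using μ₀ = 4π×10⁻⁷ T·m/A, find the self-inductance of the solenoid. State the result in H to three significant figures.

A = π(d/2)² = π(7.900×10^-3 m)² = 1.961×10^-4 m².
For a long solenoid, L = μ₀μᵣN²A/ℓ.
L = (4π×10⁻⁷)(1710)(3600)²(1.961×10^-4)/(0.742 m) = 7.359 H.

L ≈ 7.36 H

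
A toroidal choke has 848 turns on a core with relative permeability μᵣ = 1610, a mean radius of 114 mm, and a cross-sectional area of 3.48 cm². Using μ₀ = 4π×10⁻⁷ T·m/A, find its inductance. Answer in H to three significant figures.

L ≈ 0.707 H

For a thin toroid, L = μ₀μᵣN²A/(2πR).
L = (4π×10⁻⁷)(1610)(848)²(3.480×10^-4) / (2π×0.114 m) = 0.7068 H.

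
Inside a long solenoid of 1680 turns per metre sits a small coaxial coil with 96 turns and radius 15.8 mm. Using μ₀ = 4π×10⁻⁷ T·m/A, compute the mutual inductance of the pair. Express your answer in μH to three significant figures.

The outer solenoid produces a uniform field B₁ = μ₀n₁I₁ across the inner coil,
so the flux linkage is N₂Φ = N₂B₁A₂ = μ₀n₁N₂A₂·I₁, giving M = μ₀n₁N₂A₂.
A₂ = πr² = π(1.580×10^-2 m)² = 7.843×10^-4 m².
M = (4π×10⁻⁷)(1680)(96)(7.843×10^-4) = 1.589×10^-4 H.

M ≈ 159 μH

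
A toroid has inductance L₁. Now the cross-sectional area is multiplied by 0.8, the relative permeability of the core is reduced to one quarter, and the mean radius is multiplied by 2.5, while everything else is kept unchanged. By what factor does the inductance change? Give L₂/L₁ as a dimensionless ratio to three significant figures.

L₂/L₁ = 0.0800

For a toroid, L ∝ μᵣN²A/R.
L₂/L₁ = (0.8) × (0.25) × (2.5)^-1 = 0.0800.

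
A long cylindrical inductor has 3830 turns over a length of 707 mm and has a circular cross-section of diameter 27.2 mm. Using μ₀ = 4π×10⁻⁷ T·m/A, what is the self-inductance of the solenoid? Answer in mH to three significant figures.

A = π(d/2)² = π(1.360×10^-2 m)² = 5.811×10^-4 m².
For a long solenoid, L = μ₀N²A/ℓ.
L = (4π×10⁻⁷)(3830)²(5.811×10^-4)/(0.707 m) = 1.515×10^-2 H.

L ≈ 15.2 mH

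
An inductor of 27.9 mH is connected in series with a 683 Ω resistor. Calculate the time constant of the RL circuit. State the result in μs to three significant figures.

τ = L/R = (2.790×10^-2 H)/(683 Ω) = 4.0849×10^-5 s.

τ ≈ 40.8 μs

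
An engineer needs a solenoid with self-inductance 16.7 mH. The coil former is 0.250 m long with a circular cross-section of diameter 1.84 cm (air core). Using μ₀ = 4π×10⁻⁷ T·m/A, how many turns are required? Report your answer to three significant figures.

N ≈ 3530 turns

A = π(d/2)² = π(9.200×10^-3 m)² = 2.659×10^-4 m².
From L = μ₀N²A/ℓ, N = √(Lℓ / (μ₀A)).
N = √[(1.670×10^-2)(0.25) / ((4π×10⁻⁷)×2.659×10^-4)] = √(1.249×10^7) ≈ 3534.8.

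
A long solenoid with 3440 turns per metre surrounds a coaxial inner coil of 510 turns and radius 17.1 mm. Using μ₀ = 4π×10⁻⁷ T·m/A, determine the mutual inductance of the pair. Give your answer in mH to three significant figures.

M ≈ 2.03 mH

The outer solenoid produces a uniform field B₁ = μ₀n₁I₁ across the inner coil,
so the flux linkage is N₂Φ = N₂B₁A₂ = μ₀n₁N₂A₂·I₁, giving M = μ₀n₁N₂A₂.
A₂ = πr² = π(1.710×10^-2 m)² = 9.186×10^-4 m².
M = (4π×10⁻⁷)(3440)(510)(9.186×10^-4) = 2.025×10^-3 H.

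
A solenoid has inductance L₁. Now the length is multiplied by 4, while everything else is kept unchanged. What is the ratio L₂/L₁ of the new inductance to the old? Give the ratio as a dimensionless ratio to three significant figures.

L₂/L₁ = 0.250

For a solenoid, L ∝ μᵣN²A/ℓ.
L₂/L₁ = (4)^-1 = 0.250.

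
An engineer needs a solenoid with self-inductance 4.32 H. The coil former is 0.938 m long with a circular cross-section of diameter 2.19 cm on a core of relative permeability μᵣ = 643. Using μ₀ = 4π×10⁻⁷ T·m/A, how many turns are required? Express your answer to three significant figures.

N ≈ 3650 turns

A = π(d/2)² = π(1.095×10^-2 m)² = 3.767×10^-4 m².
From L = μ₀μᵣN²A/ℓ, N = √(Lℓ / (μ₀μᵣA)).
N = √[(4.32)(0.938) / ((4π×10⁻⁷)(643)×3.767×10^-4)] = √(1.331×10^7) ≈ 3648.7.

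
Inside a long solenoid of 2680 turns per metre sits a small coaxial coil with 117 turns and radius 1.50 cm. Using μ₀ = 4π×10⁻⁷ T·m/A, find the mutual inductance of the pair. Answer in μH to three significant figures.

The outer solenoid produces a uniform field B₁ = μ₀n₁I₁ across the inner coil,
so the flux linkage is N₂Φ = N₂B₁A₂ = μ₀n₁N₂A₂·I₁, giving M = μ₀n₁N₂A₂.
A₂ = πr² = π(1.500×10^-2 m)² = 7.069×10^-4 m².
M = (4π×10⁻⁷)(2680)(117)(7.069×10^-4) = 2.785×10^-4 H.

M ≈ 279 μH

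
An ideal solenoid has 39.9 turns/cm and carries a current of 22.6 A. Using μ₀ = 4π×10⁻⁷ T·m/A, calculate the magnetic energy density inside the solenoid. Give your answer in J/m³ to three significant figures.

u ≈ 5110 J/m³

B = μ₀nI = (4π×10⁻⁷)(3.990×10^3)(22.6) = 0.1133 T.
u = B²/(2μ₀) = (0.1133)²/(2×4π×10⁻⁷) = 5.109×10^3 J/m³.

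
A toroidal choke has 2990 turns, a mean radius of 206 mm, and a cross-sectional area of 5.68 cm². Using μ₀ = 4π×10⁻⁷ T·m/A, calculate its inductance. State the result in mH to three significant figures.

L ≈ 4.93 mH

For a thin toroid, L = μ₀N²A/(2πR).
L = (4π×10⁻⁷)(2990)²(5.680×10^-4) / (2π×0.206 m) = 4.930×10^-3 H.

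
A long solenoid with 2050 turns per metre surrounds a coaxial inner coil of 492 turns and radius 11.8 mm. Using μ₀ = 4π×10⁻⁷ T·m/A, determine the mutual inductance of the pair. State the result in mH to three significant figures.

M ≈ 0.554 mH

The outer solenoid produces a uniform field B₁ = μ₀n₁I₁ across the inner coil,
so the flux linkage is N₂Φ = N₂B₁A₂ = μ₀n₁N₂A₂·I₁, giving M = μ₀n₁N₂A₂.
A₂ = πr² = π(1.180×10^-2 m)² = 4.374×10^-4 m².
M = (4π×10⁻⁷)(2050)(492)(4.374×10^-4) = 5.544×10^-4 H.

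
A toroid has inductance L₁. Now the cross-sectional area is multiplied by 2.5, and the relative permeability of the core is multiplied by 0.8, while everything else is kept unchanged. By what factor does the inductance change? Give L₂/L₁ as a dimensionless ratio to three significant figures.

L₂/L₁ = 2.00

For a toroid, L ∝ μᵣN²A/R.
L₂/L₁ = (2.5) × (0.8) = 2.00.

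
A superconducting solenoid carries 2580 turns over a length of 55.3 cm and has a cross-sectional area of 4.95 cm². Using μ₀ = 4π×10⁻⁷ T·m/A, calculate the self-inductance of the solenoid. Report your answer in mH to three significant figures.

A = 4.95 cm² = 4.950×10^-4 m².
For a long solenoid, L = μ₀N²A/ℓ.
L = (4π×10⁻⁷)(2580)²(4.950×10^-4)/(0.553 m) = 7.487×10^-3 H.

L ≈ 7.49 mH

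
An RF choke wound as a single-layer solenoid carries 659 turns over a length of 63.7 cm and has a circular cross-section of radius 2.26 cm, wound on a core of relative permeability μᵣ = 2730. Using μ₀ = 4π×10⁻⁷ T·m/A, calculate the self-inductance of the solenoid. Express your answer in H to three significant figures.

L ≈ 3.75 H

A = πr² = π(2.260×10^-2 m)² = 1.6046×10^-3 m².
For a long solenoid, L = μ₀μᵣN²A/ℓ.
L = (4π×10⁻⁷)(2730)(659)²(1.6046×10^-3)/(0.637 m) = 3.753 H.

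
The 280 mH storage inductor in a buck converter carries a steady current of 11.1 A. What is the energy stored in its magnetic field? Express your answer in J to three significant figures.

U ≈ 17.2 J

Stored magnetic energy: U = ½LI².
U = ½(0.28 H)(11.1 A)² = 17.249 J.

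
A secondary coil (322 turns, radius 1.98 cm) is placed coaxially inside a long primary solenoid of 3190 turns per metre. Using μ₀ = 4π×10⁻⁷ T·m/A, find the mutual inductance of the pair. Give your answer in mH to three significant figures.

The outer solenoid produces a uniform field B₁ = μ₀n₁I₁ across the inner coil,
so the flux linkage is N₂Φ = N₂B₁A₂ = μ₀n₁N₂A₂·I₁, giving M = μ₀n₁N₂A₂.
A₂ = πr² = π(1.980×10^-2 m)² = 1.232×10^-3 m².
M = (4π×10⁻⁷)(3190)(322)(1.232×10^-3) = 1.590×10^-3 H.

M ≈ 1.59 mH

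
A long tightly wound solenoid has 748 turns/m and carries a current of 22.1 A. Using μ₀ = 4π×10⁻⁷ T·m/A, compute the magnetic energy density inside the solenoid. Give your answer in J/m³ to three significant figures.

u ≈ 172 J/m³

B = μ₀nI = (4π×10⁻⁷)(748)(22.1) = 2.077×10^-2 T.
u = B²/(2μ₀) = (2.077×10^-2)²/(2×4π×10⁻⁷) = 171.7 J/m³.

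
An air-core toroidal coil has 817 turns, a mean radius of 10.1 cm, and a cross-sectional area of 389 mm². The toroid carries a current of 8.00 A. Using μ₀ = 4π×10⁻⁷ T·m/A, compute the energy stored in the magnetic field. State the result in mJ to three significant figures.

L = μ₀N²A/(2πR) = (4π×10⁻⁷)(817)²(3.890×10^-4)/(2π×0.101) = 5.142×10^-4 H.
U = ½LI² = ½(5.142×10^-4)(8.00)² = 1.645×10^-2 J.

U ≈ 16.5 mJ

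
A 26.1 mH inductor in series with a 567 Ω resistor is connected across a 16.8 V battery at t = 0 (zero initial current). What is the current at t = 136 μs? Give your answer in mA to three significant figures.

I ≈ 28.1 mA

τ = L/R = 2.610×10^-2/567 = 4.603×10^-5 s; final current I_∞ = ε/R = 16.8/567 = 2.963×10^-2 A.
I(t) = I_∞(1 − e^(−t/τ)) with t/τ = 2.954.
I = (2.963×10^-2)(1 − e^(−2.954)) = 2.809×10^-2 A.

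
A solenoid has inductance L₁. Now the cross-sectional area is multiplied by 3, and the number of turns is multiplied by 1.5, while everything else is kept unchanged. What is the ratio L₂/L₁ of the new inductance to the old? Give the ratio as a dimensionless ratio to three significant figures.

L₂/L₁ = 6.75

For a solenoid, L ∝ μᵣN²A/ℓ.
L₂/L₁ = (3) × (1.5)^2 = 6.75.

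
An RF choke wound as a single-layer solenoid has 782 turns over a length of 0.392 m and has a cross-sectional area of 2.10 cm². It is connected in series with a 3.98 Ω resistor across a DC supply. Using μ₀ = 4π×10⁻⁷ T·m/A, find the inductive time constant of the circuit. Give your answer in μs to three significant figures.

A = 2.10 cm² = 2.100×10^-4 m².
L = μ₀N²A/ℓ = (4π×10⁻⁷)(782)²(2.100×10^-4)/(0.392) = 4.117×10^-4 H.
τ = L/R = (4.117×10^-4)/(3.98) = 1.034×10^-4 s.

τ ≈ 103 μs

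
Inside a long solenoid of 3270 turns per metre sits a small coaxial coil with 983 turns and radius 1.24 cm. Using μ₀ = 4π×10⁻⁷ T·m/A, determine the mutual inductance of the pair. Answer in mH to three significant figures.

The outer solenoid produces a uniform field B₁ = μ₀n₁I₁ across the inner coil,
so the flux linkage is N₂Φ = N₂B₁A₂ = μ₀n₁N₂A₂·I₁, giving M = μ₀n₁N₂A₂.
A₂ = πr² = π(1.240×10^-2 m)² = 4.831×10^-4 m².
M = (4π×10⁻⁷)(3270)(983)(4.831×10^-4) = 1.951×10^-3 H.

M ≈ 1.95 mH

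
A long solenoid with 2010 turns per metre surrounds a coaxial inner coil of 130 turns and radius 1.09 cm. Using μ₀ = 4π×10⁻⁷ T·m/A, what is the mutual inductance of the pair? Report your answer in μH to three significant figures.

The outer solenoid produces a uniform field B₁ = μ₀n₁I₁ across the inner coil,
so the flux linkage is N₂Φ = N₂B₁A₂ = μ₀n₁N₂A₂·I₁, giving M = μ₀n₁N₂A₂.
A₂ = πr² = π(1.090×10^-2 m)² = 3.733×10^-4 m².
M = (4π×10⁻⁷)(2010)(130)(3.733×10^-4) = 1.226×10^-4 H.

M ≈ 123 μH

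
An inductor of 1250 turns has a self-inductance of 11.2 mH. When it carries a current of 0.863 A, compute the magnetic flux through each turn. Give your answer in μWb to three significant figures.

From L = NΦ_B/I, the flux per turn is Φ_B = LI/N.
Φ_B = (1.120×10^-2 H)(0.863 A)/1250 = 7.732×10^-6 Wb.

Φ_B ≈ 7.73 μWb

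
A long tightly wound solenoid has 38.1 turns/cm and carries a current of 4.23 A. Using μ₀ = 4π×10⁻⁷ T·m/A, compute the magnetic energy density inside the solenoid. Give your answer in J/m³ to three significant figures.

B = μ₀nI = (4π×10⁻⁷)(3.810×10^3)(4.23) = 2.025×10^-2 T.
u = B²/(2μ₀) = (2.025×10^-2)²/(2×4π×10⁻⁷) = 163.2 J/m³.

u ≈ 163 J/m³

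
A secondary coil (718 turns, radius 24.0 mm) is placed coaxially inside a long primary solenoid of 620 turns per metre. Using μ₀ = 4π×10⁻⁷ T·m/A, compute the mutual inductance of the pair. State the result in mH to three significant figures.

M ≈ 1.01 mH

The outer solenoid produces a uniform field B₁ = μ₀n₁I₁ across the inner coil,
so the flux linkage is N₂Φ = N₂B₁A₂ = μ₀n₁N₂A₂·I₁, giving M = μ₀n₁N₂A₂.
A₂ = πr² = π(2.400×10^-2 m)² = 1.810×10^-3 m².
M = (4π×10⁻⁷)(620)(718)(1.810×10^-3) = 1.012×10^-3 H.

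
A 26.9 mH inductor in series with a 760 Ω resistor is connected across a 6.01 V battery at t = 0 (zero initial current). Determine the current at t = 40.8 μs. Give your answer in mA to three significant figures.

I ≈ 5.41 mA

τ = L/R = 2.690×10^-2/760 = 3.539×10^-5 s; final current I_∞ = ε/R = 6.01/760 = 7.908×10^-3 A.
I(t) = I_∞(1 − e^(−t/τ)) with t/τ = 1.153.
I = (7.908×10^-3)(1 − e^(−1.153)) = 5.411×10^-3 A.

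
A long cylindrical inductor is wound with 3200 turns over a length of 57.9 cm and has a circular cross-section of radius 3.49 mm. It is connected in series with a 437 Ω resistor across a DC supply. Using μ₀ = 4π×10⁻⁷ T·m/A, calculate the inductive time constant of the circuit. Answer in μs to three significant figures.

τ ≈ 1.95 μs

A = πr² = π(3.490×10^-3 m)² = 3.826×10^-5 m².
L = μ₀N²A/ℓ = (4π×10⁻⁷)(3200)²(3.826×10^-5)/(0.579) = 8.504×10^-4 H.
τ = L/R = (8.504×10^-4)/(437) = 1.946×10^-6 s.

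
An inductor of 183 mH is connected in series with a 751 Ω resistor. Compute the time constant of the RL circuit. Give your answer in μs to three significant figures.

τ ≈ 244 μs

τ = L/R = (0.183 H)/(751 Ω) = 2.437×10^-4 s.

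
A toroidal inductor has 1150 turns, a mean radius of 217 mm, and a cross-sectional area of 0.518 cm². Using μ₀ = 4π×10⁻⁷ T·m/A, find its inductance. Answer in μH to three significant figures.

For a thin toroid, L = μ₀N²A/(2πR).
L = (4π×10⁻⁷)(1150)²(5.180×10^-5) / (2π×0.217 m) = 6.314×10^-5 H.

L ≈ 63.1 μH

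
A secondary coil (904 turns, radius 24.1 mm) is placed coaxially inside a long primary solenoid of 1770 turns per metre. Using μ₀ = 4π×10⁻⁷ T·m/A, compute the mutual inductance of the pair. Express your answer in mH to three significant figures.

The outer solenoid produces a uniform field B₁ = μ₀n₁I₁ across the inner coil,
so the flux linkage is N₂Φ = N₂B₁A₂ = μ₀n₁N₂A₂·I₁, giving M = μ₀n₁N₂A₂.
A₂ = πr² = π(2.410×10^-2 m)² = 1.8247×10^-3 m².
M = (4π×10⁻⁷)(1770)(904)(1.8247×10^-3) = 3.669×10^-3 H.

M ≈ 3.67 mH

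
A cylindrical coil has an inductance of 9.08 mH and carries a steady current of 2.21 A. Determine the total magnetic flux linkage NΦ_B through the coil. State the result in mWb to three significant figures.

From L = NΦ_B/I, the flux linkage is NΦ_B = LI.
NΦ_B = (9.080×10^-3 H)(2.21 A) = 2.007×10^-2 Wb.

NΦ_B ≈ 20.1 mWb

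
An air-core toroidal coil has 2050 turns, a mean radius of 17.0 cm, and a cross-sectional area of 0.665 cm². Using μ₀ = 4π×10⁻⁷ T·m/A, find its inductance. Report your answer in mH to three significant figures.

L ≈ 0.329 mH

For a thin toroid, L = μ₀N²A/(2πR).
L = (4π×10⁻⁷)(2050)²(6.650×10^-5) / (2π×0.17 m) = 3.288×10^-4 H.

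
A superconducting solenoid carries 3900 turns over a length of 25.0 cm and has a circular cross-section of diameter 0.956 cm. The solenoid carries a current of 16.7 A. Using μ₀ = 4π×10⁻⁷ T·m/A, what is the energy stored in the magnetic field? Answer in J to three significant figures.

U ≈ 0.765 J

A = π(d/2)² = π(4.780×10^-3 m)² = 7.178×10^-5 m².
L = μ₀N²A/ℓ = (4π×10⁻⁷)(3900)²(7.178×10^-5)/(0.25) = 5.488×10^-3 H.
U = ½LI² = ½(5.488×10^-3)(16.7)² = 0.7653 J.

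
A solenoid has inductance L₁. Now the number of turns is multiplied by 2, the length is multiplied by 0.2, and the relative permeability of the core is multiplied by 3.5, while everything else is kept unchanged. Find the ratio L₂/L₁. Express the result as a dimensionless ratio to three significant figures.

L₂/L₁ = 70.0

For a solenoid, L ∝ μᵣN²A/ℓ.
L₂/L₁ = (2)^2 × (0.2)^-1 × (3.5) = 70.0.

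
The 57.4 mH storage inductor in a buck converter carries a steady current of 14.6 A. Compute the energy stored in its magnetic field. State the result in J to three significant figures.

U ≈ 6.12 J

Stored magnetic energy: U = ½LI².
U = ½(5.740×10^-2 H)(14.6 A)² = 6.118 J.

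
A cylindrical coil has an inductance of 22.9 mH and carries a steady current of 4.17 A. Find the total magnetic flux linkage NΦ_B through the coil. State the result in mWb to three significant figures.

From L = NΦ_B/I, the flux linkage is NΦ_B = LI.
NΦ_B = (2.290×10^-2 H)(4.17 A) = 9.549×10^-2 Wb.

NΦ_B ≈ 95.5 mWb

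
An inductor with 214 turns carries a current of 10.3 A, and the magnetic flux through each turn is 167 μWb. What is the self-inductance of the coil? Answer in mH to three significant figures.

L ≈ 3.47 mH

Self-inductance is defined by L = NΦ_B/I (flux linkage over current).
L = (214)(1.670×10^-4 Wb)/(10.3 A) = 3.470×10^-3 H.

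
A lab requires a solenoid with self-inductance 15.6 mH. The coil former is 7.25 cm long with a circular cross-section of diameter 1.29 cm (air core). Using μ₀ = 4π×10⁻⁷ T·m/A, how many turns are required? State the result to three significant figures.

A = π(d/2)² = π(6.450×10^-3 m)² = 1.307×10^-4 m².
From L = μ₀N²A/ℓ, N = √(Lℓ / (μ₀A)).
N = √[(1.560×10^-2)(7.250×10^-2) / ((4π×10⁻⁷)×1.307×10^-4)] = √(6.886×10^6) ≈ 2624.2.

N ≈ 2620 turns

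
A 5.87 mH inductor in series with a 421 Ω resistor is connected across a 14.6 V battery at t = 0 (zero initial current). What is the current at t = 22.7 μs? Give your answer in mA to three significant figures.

I ≈ 27.9 mA

τ = L/R = 5.870×10^-3/421 = 1.394×10^-5 s; final current I_∞ = ε/R = 14.6/421 = 3.468×10^-2 A.
I(t) = I_∞(1 − e^(−t/τ)) with t/τ = 1.628.
I = (3.468×10^-2)(1 − e^(−1.628)) = 2.787×10^-2 A.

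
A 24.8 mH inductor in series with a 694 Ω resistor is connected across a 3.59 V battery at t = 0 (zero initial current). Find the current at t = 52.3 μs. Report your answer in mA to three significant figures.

τ = L/R = 2.480×10^-2/694 = 3.573×10^-5 s; final current I_∞ = ε/R = 3.59/694 = 5.173×10^-3 A.
I(t) = I_∞(1 − e^(−t/τ)) with t/τ = 1.464.
I = (5.173×10^-3)(1 − e^(−1.464)) = 3.976×10^-3 A.

I ≈ 3.98 mA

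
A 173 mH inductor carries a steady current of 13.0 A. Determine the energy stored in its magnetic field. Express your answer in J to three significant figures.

U ≈ 14.6 J

Stored magnetic energy: U = ½LI².
U = ½(0.173 H)(13.0 A)² = 14.62 J.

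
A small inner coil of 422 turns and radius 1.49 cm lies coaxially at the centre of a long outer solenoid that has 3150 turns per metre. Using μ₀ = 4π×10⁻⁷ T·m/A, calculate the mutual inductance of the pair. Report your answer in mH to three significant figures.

M ≈ 1.17 mH

The outer solenoid produces a uniform field B₁ = μ₀n₁I₁ across the inner coil,
so the flux linkage is N₂Φ = N₂B₁A₂ = μ₀n₁N₂A₂·I₁, giving M = μ₀n₁N₂A₂.
A₂ = πr² = π(1.490×10^-2 m)² = 6.9746×10^-4 m².
M = (4π×10⁻⁷)(3150)(422)(6.9746×10^-4) = 1.165×10^-3 H.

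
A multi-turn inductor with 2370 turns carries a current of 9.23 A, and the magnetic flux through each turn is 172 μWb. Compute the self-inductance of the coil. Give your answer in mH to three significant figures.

Self-inductance is defined by L = NΦ_B/I (flux linkage over current).
L = (2370)(1.720×10^-4 Wb)/(9.23 A) = 4.416×10^-2 H.

L ≈ 44.2 mH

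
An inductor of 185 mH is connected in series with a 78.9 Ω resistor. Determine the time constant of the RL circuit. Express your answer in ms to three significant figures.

τ = L/R = (0.185 H)/(78.9 Ω) = 2.3447×10^-3 s.

τ ≈ 2.34 ms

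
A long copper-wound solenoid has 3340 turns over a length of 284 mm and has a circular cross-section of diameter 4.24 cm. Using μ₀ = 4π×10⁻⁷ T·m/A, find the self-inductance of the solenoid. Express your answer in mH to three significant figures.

L ≈ 69.7 mH

A = π(d/2)² = π(2.120×10^-2 m)² = 1.412×10^-3 m².
For a long solenoid, L = μ₀N²A/ℓ.
L = (4π×10⁻⁷)(3340)²(1.412×10^-3)/(0.284 m) = 6.970×10^-2 H.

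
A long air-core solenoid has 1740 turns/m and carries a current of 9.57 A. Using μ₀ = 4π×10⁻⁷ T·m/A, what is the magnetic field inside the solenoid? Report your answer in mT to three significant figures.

Inside a long solenoid, B = μ₀nI.
B = (4π×10⁻⁷)(1.740×10^3 m⁻¹)(9.57 A) = 2.093×10^-2 T.

B ≈ 20.9 mT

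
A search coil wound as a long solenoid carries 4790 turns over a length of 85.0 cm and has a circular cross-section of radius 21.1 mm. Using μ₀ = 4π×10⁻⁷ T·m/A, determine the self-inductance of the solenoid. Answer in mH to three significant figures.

L ≈ 47.4 mH

A = πr² = π(2.110×10^-2 m)² = 1.399×10^-3 m².
For a long solenoid, L = μ₀N²A/ℓ.
L = (4π×10⁻⁷)(4790)²(1.399×10^-3)/(0.85 m) = 4.744×10^-2 H.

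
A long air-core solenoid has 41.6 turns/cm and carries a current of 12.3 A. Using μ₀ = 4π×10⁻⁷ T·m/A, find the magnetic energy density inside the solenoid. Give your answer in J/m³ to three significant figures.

B = μ₀nI = (4π×10⁻⁷)(4.160×10^3)(12.3) = 6.430×10^-2 T.
u = B²/(2μ₀) = (6.430×10^-2)²/(2×4π×10⁻⁷) = 1.645×10^3 J/m³.

u ≈ 1650 J/m³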